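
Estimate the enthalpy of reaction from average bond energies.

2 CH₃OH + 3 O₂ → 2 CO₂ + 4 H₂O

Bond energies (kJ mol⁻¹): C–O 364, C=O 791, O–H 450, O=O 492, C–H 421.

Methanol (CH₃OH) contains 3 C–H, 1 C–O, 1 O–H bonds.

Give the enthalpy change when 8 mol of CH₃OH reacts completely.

ΔH = −4536 kJ

Bonds broken (reactants):
  C–H: 6 × 421 = 2526
  C–O: 2 × 364 = 728
  O–H: 2 × 450 = 900
  O=O: 3 × 492 = 1476
  Σ(broken) = 5630 kJ
Bonds formed (products):
  C=O: 4 × 791 = 3164
  O–H: 8 × 450 = 3600
  Σ(formed) = 6764 kJ
ΔH = Σ(broken) − Σ(formed) = 5630 − 6764 = −1134 kJ
For 4× the reaction as written: 4 × (−1134) = −4536 kJ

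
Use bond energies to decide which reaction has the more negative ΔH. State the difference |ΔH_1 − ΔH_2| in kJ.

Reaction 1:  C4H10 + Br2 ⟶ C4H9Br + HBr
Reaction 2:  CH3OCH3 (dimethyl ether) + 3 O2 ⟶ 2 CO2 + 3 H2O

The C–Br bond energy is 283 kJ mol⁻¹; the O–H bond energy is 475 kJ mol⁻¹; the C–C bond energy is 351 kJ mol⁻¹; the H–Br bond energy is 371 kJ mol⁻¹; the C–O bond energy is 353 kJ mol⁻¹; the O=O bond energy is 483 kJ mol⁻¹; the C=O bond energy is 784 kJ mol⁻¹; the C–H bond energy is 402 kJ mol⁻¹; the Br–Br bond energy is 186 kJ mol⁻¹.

Reaction 1:
  Bonds broken (reactants):
    Br–Br: 1 × 186 = 186
    C–C: 3 × 351 = 1053
    C–H: 10 × 402 = 4020
    Σ(broken) = 5259 kJ
  Bonds formed (products):
    C–Br: 1 × 283 = 283
    C–C: 3 × 351 = 1053
    C–H: 9 × 402 = 3618
    H–Br: 1 × 371 = 371
    Σ(formed) = 5325 kJ
  ΔH_1 = 5259 − 5325 = −66 kJ
Reaction 2:
  Bonds broken (reactants):
    C–H: 6 × 402 = 2412
    C–O: 2 × 353 = 706
    O=O: 3 × 483 = 1449
    Σ(broken) = 4567 kJ
  Bonds formed (products):
    C=O: 4 × 784 = 3136
    O–H: 6 × 475 = 2850
    Σ(formed) = 5986 kJ
  ΔH_2 = 4567 − 5986 = −1419 kJ
ΔH_1 − ΔH_2 = +1353 kJ, so reaction 2 has the more negative ΔH; |ΔH_1 − ΔH_2| = 1353 kJ.

Reaction 2, by 1353 kJ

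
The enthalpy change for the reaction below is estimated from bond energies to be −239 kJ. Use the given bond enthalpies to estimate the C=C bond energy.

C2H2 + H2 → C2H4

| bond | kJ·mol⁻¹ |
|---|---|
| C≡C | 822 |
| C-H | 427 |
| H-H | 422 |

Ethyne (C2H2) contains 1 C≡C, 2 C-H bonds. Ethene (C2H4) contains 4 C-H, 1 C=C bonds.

D(C=C) ≈ 629 kJ/mol

Let D be the C=C bond energy.
Σ(broken) = 1×822 + 2×427 + 1×422 = 2098
Σ(formed) = 4×427 + 1×D = 1708 + D
ΔH = Σ(broken) − Σ(formed) = (2098) − (1708 + D) = +390 − D
Setting this equal to −239 kJ gives D = 629 kJ/mol.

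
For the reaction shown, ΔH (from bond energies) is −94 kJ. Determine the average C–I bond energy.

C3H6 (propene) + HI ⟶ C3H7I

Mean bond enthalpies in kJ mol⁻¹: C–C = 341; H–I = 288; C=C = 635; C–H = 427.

Let D be the C–I bond energy.
Σ(broken) = 1×341 + 6×427 + 1×635 + 1×288 = 3826
Σ(formed) = 2×341 + 7×427 + 1×D = 3671 + D
ΔH = Σ(broken) − Σ(formed) = (3826) − (3671 + D) = +155 − D
Setting this equal to −94 kJ gives D = 249 kJ/mol.

D(C–I) ≈ 249 kJ/mol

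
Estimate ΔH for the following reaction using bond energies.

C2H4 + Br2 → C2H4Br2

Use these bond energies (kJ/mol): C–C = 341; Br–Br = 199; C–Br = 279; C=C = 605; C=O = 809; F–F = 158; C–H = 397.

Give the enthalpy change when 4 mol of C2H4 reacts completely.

Bonds broken (reactants):
  Br–Br: 1 × 199 = 199
  C–H: 4 × 397 = 1588
  C=C: 1 × 605 = 605
  Σ(broken) = 2392 kJ
Bonds formed (products):
  C–Br: 2 × 279 = 558
  C–C: 1 × 341 = 341
  C–H: 4 × 397 = 1588
  Σ(formed) = 2487 kJ
ΔH = Σ(broken) − Σ(formed) = 2392 − 2487 = −95 kJ
For 4× the reaction as written: 4 × (−95) = −380 kJ

ΔH = −380 kJ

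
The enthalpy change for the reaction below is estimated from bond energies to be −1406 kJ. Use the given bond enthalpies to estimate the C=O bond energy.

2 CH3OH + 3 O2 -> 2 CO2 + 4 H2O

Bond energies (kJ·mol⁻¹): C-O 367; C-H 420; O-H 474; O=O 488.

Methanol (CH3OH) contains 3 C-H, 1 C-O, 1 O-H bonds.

Let D be the C=O bond energy.
Σ(broken) = 6×420 + 2×367 + 2×474 + 3×488 = 5666
Σ(formed) = 4×D + 8×474 = 3792 + 4D
ΔH = Σ(broken) − Σ(formed) = (5666) − (3792 + 4D) = +1874 − 4D
Setting this equal to −1406 kJ gives 4D = 3280, so D = 820 kJ/mol.

D(C=O) ≈ 820 kJ/mol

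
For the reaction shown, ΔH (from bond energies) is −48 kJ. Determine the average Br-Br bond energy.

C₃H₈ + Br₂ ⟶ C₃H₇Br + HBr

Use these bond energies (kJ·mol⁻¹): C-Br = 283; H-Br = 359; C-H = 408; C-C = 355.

Let D be the Br-Br bond energy.
Σ(broken) = 1×D + 2×355 + 8×408 = 3974 + D
Σ(formed) = 1×283 + 2×355 + 7×408 + 1×359 = 4208
ΔH = Σ(broken) − Σ(formed) = (3974 + D) − (4208) = −234 + D
Setting this equal to −48 kJ gives D = 186 kJ/mol.

D(Br-Br) ≈ 186 kJ/mol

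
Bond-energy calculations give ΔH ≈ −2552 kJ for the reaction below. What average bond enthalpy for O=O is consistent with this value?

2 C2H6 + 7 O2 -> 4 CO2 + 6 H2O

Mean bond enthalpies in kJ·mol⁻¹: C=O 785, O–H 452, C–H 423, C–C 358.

Let D be the O=O bond energy.
Σ(broken) = 2×358 + 12×423 + 7×D = 5792 + 7D
Σ(formed) = 8×785 + 12×452 = 11704
ΔH = Σ(broken) − Σ(formed) = (5792 + 7D) − (11704) = −5912 + 7D
Setting this equal to −2552 kJ gives 7D = 3360, so D = 480 kJ/mol.

D(O=O) ≈ 480 kJ/mol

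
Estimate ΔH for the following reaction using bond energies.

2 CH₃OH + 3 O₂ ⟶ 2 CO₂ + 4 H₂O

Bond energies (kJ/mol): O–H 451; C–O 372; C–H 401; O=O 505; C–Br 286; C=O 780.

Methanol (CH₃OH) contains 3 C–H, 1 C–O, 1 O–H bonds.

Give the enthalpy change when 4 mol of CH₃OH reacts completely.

Bonds broken (reactants):
  C–H: 6 × 401 = 2406
  C–O: 2 × 372 = 744
  O–H: 2 × 451 = 902
  O=O: 3 × 505 = 1515
  Σ(broken) = 5567 kJ
Bonds formed (products):
  C=O: 4 × 780 = 3120
  O–H: 8 × 451 = 3608
  Σ(formed) = 6728 kJ
ΔH = Σ(broken) − Σ(formed) = 5567 − 6728 = −1161 kJ
For 2× the reaction as written: 2 × (−1161) = −2322 kJ

ΔH = −2322 kJ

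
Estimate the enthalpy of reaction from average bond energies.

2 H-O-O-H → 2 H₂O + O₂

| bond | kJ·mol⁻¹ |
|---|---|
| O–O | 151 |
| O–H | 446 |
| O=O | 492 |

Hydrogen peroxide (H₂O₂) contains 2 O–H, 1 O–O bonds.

Bonds broken (reactants):
  O–H: 4 × 446 = 1784
  O–O: 2 × 151 = 302
  Σ(broken) = 2086 kJ
Bonds formed (products):
  O–H: 4 × 446 = 1784
  O=O: 1 × 492 = 492
  Σ(formed) = 2276 kJ
ΔH = Σ(broken) − Σ(formed) = 2086 − 2276 = −190 kJ

ΔH ≈ −190 kJ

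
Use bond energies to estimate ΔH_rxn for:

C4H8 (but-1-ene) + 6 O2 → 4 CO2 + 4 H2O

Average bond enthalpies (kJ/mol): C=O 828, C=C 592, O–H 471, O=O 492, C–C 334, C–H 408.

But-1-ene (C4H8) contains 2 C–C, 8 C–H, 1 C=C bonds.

Bonds broken (reactants):
  C–C: 2 × 334 = 668
  C–H: 8 × 408 = 3264
  C=C: 1 × 592 = 592
  O=O: 6 × 492 = 2952
  Σ(broken) = 7476 kJ
Bonds formed (products):
  C=O: 8 × 828 = 6624
  O–H: 8 × 471 = 3768
  Σ(formed) = 10392 kJ
ΔH = Σ(broken) − Σ(formed) = 7476 − 10392 = −2916 kJ

ΔH ≈ −2916 kJ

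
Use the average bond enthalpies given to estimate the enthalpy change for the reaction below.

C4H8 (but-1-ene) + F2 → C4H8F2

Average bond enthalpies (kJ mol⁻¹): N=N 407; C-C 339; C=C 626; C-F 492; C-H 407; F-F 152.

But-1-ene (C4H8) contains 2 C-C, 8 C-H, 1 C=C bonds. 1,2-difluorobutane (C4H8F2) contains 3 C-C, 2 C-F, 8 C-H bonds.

ΔH ≈ −545 kJ

Bonds broken (reactants):
  C-C: 2 × 339 = 678
  C-H: 8 × 407 = 3256
  C=C: 1 × 626 = 626
  F-F: 1 × 152 = 152
  Σ(broken) = 4712 kJ
Bonds formed (products):
  C-C: 3 × 339 = 1017
  C-F: 2 × 492 = 984
  C-H: 8 × 407 = 3256
  Σ(formed) = 5257 kJ
ΔH = Σ(broken) − Σ(formed) = 4712 − 5257 = −545 kJ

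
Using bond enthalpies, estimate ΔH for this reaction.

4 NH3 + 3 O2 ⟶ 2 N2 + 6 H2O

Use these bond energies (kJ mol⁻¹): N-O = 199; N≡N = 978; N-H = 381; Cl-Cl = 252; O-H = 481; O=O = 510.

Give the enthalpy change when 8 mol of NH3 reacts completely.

Bonds broken (reactants):
  N-H: 12 × 381 = 4572
  O=O: 3 × 510 = 1530
  Σ(broken) = 6102 kJ
Bonds formed (products):
  N≡N: 2 × 978 = 1956
  O-H: 12 × 481 = 5772
  Σ(formed) = 7728 kJ
ΔH = Σ(broken) − Σ(formed) = 6102 − 7728 = −1626 kJ
For 2× the reaction as written: 2 × (−1626) = −3252 kJ

ΔH = −3252 kJ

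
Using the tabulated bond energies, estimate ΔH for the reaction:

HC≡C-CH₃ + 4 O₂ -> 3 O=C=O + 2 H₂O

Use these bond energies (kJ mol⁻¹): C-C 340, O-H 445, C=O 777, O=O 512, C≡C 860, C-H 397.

ΔH ≈ −1606 kJ

Bonds broken (reactants):
  C≡C: 1 × 860 = 860
  C-C: 1 × 340 = 340
  C-H: 4 × 397 = 1588
  O=O: 4 × 512 = 2048
  Σ(broken) = 4836 kJ
Bonds formed (products):
  C=O: 6 × 777 = 4662
  O-H: 4 × 445 = 1780
  Σ(formed) = 6442 kJ
ΔH = Σ(broken) − Σ(formed) = 4836 − 6442 = −1606 kJ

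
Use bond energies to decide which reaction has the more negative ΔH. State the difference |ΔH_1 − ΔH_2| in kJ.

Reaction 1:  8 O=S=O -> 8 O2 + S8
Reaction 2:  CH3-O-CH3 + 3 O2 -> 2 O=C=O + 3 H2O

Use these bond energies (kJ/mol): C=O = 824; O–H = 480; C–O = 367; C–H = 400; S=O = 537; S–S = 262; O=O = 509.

Reaction 2, by 3939 kJ

Reaction 1:
  Bonds broken (reactants):
    S=O: 16 × 537 = 8592
    Σ(broken) = 8592 kJ
  Bonds formed (products):
    O=O: 8 × 509 = 4072
    S–S: 8 × 262 = 2096
    Σ(formed) = 6168 kJ
  ΔH_1 = 8592 − 6168 = +2424 kJ
Reaction 2:
  Bonds broken (reactants):
    C–H: 6 × 400 = 2400
    C–O: 2 × 367 = 734
    O=O: 3 × 509 = 1527
    Σ(broken) = 4661 kJ
  Bonds formed (products):
    C=O: 4 × 824 = 3296
    O–H: 6 × 480 = 2880
    Σ(formed) = 6176 kJ
  ΔH_2 = 4661 − 6176 = −1515 kJ
ΔH_1 − ΔH_2 = +3939 kJ, so reaction 2 has the more negative ΔH; |ΔH_1 − ΔH_2| = 3939 kJ.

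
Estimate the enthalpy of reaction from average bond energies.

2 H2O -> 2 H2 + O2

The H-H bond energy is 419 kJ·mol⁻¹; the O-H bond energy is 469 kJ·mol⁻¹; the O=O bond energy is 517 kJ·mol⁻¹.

Bonds broken (reactants):
  O-H: 4 × 469 = 1876
  Σ(broken) = 1876 kJ
Bonds formed (products):
  H-H: 2 × 419 = 838
  O=O: 1 × 517 = 517
  Σ(formed) = 1355 kJ
ΔH = Σ(broken) − Σ(formed) = 1876 − 1355 = +521 kJ

ΔH ≈ +521 kJ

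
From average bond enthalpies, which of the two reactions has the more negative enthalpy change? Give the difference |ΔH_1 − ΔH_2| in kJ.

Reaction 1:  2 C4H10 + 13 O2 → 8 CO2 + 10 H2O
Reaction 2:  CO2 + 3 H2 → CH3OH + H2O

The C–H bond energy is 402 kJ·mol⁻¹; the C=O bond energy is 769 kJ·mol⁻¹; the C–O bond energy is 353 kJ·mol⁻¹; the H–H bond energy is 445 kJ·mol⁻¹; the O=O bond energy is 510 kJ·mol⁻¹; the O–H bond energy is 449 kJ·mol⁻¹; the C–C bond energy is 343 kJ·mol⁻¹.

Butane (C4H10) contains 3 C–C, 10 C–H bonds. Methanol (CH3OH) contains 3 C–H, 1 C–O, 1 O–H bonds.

Reaction 1:
  Bonds broken (reactants):
    C–C: 6 × 343 = 2058
    C–H: 20 × 402 = 8040
    O=O: 13 × 510 = 6630
    Σ(broken) = 16728 kJ
  Bonds formed (products):
    C=O: 16 × 769 = 12304
    O–H: 20 × 449 = 8980
    Σ(formed) = 21284 kJ
  ΔH_1 = 16728 − 21284 = −4556 kJ
Reaction 2:
  Bonds broken (reactants):
    C=O: 2 × 769 = 1538
    H–H: 3 × 445 = 1335
    Σ(broken) = 2873 kJ
  Bonds formed (products):
    C–H: 3 × 402 = 1206
    C–O: 1 × 353 = 353
    O–H: 3 × 449 = 1347
    Σ(formed) = 2906 kJ
  ΔH_2 = 2873 − 2906 = −33 kJ
ΔH_1 − ΔH_2 = −4523 kJ, so reaction 1 has the more negative ΔH; |ΔH_1 − ΔH_2| = 4523 kJ.

Reaction 1, by 4523 kJ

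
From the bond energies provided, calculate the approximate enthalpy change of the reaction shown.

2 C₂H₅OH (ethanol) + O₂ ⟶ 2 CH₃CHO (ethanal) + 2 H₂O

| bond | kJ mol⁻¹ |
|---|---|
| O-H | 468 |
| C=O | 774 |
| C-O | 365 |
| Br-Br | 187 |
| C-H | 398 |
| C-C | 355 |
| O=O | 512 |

Bonds broken (reactants):
  C-C: 2 × 355 = 710
  C-H: 10 × 398 = 3980
  C-O: 2 × 365 = 730
  O-H: 2 × 468 = 936
  O=O: 1 × 512 = 512
  Σ(broken) = 6868 kJ
Bonds formed (products):
  C-C: 2 × 355 = 710
  C-H: 8 × 398 = 3184
  C=O: 2 × 774 = 1548
  O-H: 4 × 468 = 1872
  Σ(formed) = 7314 kJ
ΔH = Σ(broken) − Σ(formed) = 6868 − 7314 = −446 kJ

ΔH ≈ −446 kJ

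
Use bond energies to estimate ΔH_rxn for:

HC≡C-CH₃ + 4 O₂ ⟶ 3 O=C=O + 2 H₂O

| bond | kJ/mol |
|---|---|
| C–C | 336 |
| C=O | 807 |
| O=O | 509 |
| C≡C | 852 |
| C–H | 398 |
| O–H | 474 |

Bonds broken (reactants):
  C≡C: 1 × 852 = 852
  C–C: 1 × 336 = 336
  C–H: 4 × 398 = 1592
  O=O: 4 × 509 = 2036
  Σ(broken) = 4816 kJ
Bonds formed (products):
  C=O: 6 × 807 = 4842
  O–H: 4 × 474 = 1896
  Σ(formed) = 6738 kJ
ΔH = Σ(broken) − Σ(formed) = 4816 − 6738 = −1922 kJ

ΔH ≈ −1922 kJ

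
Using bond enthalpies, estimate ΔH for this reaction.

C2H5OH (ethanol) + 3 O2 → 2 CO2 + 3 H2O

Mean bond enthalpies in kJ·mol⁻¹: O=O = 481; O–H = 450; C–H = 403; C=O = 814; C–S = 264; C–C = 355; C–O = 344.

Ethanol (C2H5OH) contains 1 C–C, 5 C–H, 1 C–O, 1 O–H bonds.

ΔH ≈ −1349 kJ

Bonds broken (reactants):
  C–C: 1 × 355 = 355
  C–H: 5 × 403 = 2015
  C–O: 1 × 344 = 344
  O–H: 1 × 450 = 450
  O=O: 3 × 481 = 1443
  Σ(broken) = 4607 kJ
Bonds formed (products):
  C=O: 4 × 814 = 3256
  O–H: 6 × 450 = 2700
  Σ(formed) = 5956 kJ
ΔH = Σ(broken) − Σ(formed) = 4607 − 5956 = −1349 kJ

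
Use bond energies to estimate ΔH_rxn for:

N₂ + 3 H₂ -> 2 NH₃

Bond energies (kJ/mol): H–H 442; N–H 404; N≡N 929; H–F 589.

ΔH ≈ −169 kJ

Bonds broken (reactants):
  H–H: 3 × 442 = 1326
  N≡N: 1 × 929 = 929
  Σ(broken) = 2255 kJ
Bonds formed (products):
  N–H: 6 × 404 = 2424
  Σ(formed) = 2424 kJ
ΔH = Σ(broken) − Σ(formed) = 2255 − 2424 = −169 kJ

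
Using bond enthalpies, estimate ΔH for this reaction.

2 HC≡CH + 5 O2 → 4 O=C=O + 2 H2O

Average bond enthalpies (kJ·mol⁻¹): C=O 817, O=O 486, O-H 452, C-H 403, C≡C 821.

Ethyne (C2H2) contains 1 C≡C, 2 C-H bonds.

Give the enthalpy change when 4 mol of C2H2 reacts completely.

Bonds broken (reactants):
  C≡C: 2 × 821 = 1642
  C-H: 4 × 403 = 1612
  O=O: 5 × 486 = 2430
  Σ(broken) = 5684 kJ
Bonds formed (products):
  C=O: 8 × 817 = 6536
  O-H: 4 × 452 = 1808
  Σ(formed) = 8344 kJ
ΔH = Σ(broken) − Σ(formed) = 5684 − 8344 = −2660 kJ
For 2× the reaction as written: 2 × (−2660) = −5320 kJ

ΔH = −5320 kJ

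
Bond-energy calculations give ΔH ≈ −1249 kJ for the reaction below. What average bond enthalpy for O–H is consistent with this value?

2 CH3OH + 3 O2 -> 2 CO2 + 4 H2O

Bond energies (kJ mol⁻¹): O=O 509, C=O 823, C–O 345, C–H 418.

Let D be the O–H bond energy.
Σ(broken) = 6×418 + 2×345 + 2×D + 3×509 = 4725 + 2D
Σ(formed) = 4×823 + 8×D = 3292 + 8D
ΔH = Σ(broken) − Σ(formed) = (4725 + 2D) − (3292 + 8D) = +1433 − 6D
Setting this equal to −1249 kJ gives 6D = 2682, so D = 447 kJ/mol.

D(O–H) ≈ 447 kJ/mol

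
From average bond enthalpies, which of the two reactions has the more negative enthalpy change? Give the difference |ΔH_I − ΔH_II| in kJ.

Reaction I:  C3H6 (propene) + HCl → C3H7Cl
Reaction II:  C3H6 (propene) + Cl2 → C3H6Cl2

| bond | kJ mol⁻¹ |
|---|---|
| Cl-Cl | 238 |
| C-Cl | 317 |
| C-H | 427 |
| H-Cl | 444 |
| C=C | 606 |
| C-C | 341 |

Reaction II, by 96 kJ

Reaction I:
  Bonds broken (reactants):
    C-C: 1 × 341 = 341
    C-H: 6 × 427 = 2562
    C=C: 1 × 606 = 606
    H-Cl: 1 × 444 = 444
    Σ(broken) = 3953 kJ
  Bonds formed (products):
    C-C: 2 × 341 = 682
    C-Cl: 1 × 317 = 317
    C-H: 7 × 427 = 2989
    Σ(formed) = 3988 kJ
  ΔH_I = 3953 − 3988 = −35 kJ
Reaction II:
  Bonds broken (reactants):
    C-C: 1 × 341 = 341
    C-H: 6 × 427 = 2562
    C=C: 1 × 606 = 606
    Cl-Cl: 1 × 238 = 238
    Σ(broken) = 3747 kJ
  Bonds formed (products):
    C-C: 2 × 341 = 682
    C-Cl: 2 × 317 = 634
    C-H: 6 × 427 = 2562
    Σ(formed) = 3878 kJ
  ΔH_II = 3747 − 3878 = −131 kJ
ΔH_I − ΔH_II = +96 kJ, so reaction II has the more negative ΔH; |ΔH_I − ΔH_II| = 96 kJ.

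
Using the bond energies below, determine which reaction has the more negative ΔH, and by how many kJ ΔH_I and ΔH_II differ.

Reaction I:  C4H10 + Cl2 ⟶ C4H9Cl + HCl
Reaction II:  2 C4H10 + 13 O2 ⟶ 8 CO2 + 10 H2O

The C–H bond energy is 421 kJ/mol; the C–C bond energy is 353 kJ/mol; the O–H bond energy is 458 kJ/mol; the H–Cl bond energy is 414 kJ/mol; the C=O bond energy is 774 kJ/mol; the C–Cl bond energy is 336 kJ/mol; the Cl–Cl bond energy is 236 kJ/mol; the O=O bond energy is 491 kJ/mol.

Reaction II, by 4530 kJ

Reaction I:
  Bonds broken (reactants):
    C–C: 3 × 353 = 1059
    C–H: 10 × 421 = 4210
    Cl–Cl: 1 × 236 = 236
    Σ(broken) = 5505 kJ
  Bonds formed (products):
    C–C: 3 × 353 = 1059
    C–Cl: 1 × 336 = 336
    C–H: 9 × 421 = 3789
    H–Cl: 1 × 414 = 414
    Σ(formed) = 5598 kJ
  ΔH_I = 5505 − 5598 = −93 kJ
Reaction II:
  Bonds broken (reactants):
    C–C: 6 × 353 = 2118
    C–H: 20 × 421 = 8420
    O=O: 13 × 491 = 6383
    Σ(broken) = 16921 kJ
  Bonds formed (products):
    C=O: 16 × 774 = 12384
    O–H: 20 × 458 = 9160
    Σ(formed) = 21544 kJ
  ΔH_II = 16921 − 21544 = −4623 kJ
ΔH_I − ΔH_II = +4530 kJ, so reaction II has the more negative ΔH; |ΔH_I − ΔH_II| = 4530 kJ.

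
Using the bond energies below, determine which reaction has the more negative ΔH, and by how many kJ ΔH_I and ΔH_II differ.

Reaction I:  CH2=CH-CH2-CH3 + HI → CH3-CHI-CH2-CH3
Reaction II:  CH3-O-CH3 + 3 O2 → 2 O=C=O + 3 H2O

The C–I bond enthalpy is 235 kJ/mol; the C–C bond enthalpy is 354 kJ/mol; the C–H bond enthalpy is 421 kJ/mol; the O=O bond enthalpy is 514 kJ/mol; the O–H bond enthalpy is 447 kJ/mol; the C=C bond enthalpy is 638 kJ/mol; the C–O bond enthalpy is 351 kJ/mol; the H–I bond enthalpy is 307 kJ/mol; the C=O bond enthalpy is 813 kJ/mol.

Reaction II, by 1099 kJ

Reaction I:
  Bonds broken (reactants):
    C–C: 2 × 354 = 708
    C–H: 8 × 421 = 3368
    C=C: 1 × 638 = 638
    H–I: 1 × 307 = 307
    Σ(broken) = 5021 kJ
  Bonds formed (products):
    C–C: 3 × 354 = 1062
    C–H: 9 × 421 = 3789
    C–I: 1 × 235 = 235
    Σ(formed) = 5086 kJ
  ΔH_I = 5021 − 5086 = −65 kJ
Reaction II:
  Bonds broken (reactants):
    C–H: 6 × 421 = 2526
    C–O: 2 × 351 = 702
    O=O: 3 × 514 = 1542
    Σ(broken) = 4770 kJ
  Bonds formed (products):
    C=O: 4 × 813 = 3252
    O–H: 6 × 447 = 2682
    Σ(formed) = 5934 kJ
  ΔH_II = 4770 − 5934 = −1164 kJ
ΔH_I − ΔH_II = +1099 kJ, so reaction II has the more negative ΔH; |ΔH_I − ΔH_II| = 1099 kJ.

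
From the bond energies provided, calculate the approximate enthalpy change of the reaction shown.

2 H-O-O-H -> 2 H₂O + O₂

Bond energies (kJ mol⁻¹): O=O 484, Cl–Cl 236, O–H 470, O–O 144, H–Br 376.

ΔH ≈ −196 kJ

Bonds broken (reactants):
  O–H: 4 × 470 = 1880
  O–O: 2 × 144 = 288
  Σ(broken) = 2168 kJ
Bonds formed (products):
  O–H: 4 × 470 = 1880
  O=O: 1 × 484 = 484
  Σ(formed) = 2364 kJ
ΔH = Σ(broken) − Σ(formed) = 2168 − 2364 = −196 kJ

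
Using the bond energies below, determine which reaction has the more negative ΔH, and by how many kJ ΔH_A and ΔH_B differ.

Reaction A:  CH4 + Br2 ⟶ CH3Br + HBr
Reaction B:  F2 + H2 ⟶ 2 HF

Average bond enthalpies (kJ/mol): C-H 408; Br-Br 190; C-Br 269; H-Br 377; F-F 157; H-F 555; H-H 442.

Reaction A:
  Bonds broken (reactants):
    Br-Br: 1 × 190 = 190
    C-H: 4 × 408 = 1632
    Σ(broken) = 1822 kJ
  Bonds formed (products):
    C-Br: 1 × 269 = 269
    C-H: 3 × 408 = 1224
    H-Br: 1 × 377 = 377
    Σ(formed) = 1870 kJ
  ΔH_A = 1822 − 1870 = −48 kJ
Reaction B:
  Bonds broken (reactants):
    F-F: 1 × 157 = 157
    H-H: 1 × 442 = 442
    Σ(broken) = 599 kJ
  Bonds formed (products):
    H-F: 2 × 555 = 1110
    Σ(formed) = 1110 kJ
  ΔH_B = 599 − 1110 = −511 kJ
ΔH_A − ΔH_B = +463 kJ, so reaction B has the more negative ΔH; |ΔH_A − ΔH_B| = 463 kJ.

Reaction B, by 463 kJ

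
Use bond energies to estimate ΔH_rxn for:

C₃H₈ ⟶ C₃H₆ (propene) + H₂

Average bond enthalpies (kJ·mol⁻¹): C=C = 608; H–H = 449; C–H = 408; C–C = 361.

Bonds broken (reactants):
  C–C: 2 × 361 = 722
  C–H: 8 × 408 = 3264
  Σ(broken) = 3986 kJ
Bonds formed (products):
  C–C: 1 × 361 = 361
  C–H: 6 × 408 = 2448
  C=C: 1 × 608 = 608
  H–H: 1 × 449 = 449
  Σ(formed) = 3866 kJ
ΔH = Σ(broken) − Σ(formed) = 3986 − 3866 = +120 kJ

ΔH ≈ +120 kJ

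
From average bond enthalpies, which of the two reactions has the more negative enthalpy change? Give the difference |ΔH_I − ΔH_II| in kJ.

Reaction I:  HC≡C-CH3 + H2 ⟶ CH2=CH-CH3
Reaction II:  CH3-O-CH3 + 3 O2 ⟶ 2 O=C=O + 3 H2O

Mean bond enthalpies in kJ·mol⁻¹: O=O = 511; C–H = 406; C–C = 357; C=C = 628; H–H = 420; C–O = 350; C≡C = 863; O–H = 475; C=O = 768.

Reaction I:
  Bonds broken (reactants):
    C≡C: 1 × 863 = 863
    C–C: 1 × 357 = 357
    C–H: 4 × 406 = 1624
    H–H: 1 × 420 = 420
    Σ(broken) = 3264 kJ
  Bonds formed (products):
    C–C: 1 × 357 = 357
    C–H: 6 × 406 = 2436
    C=C: 1 × 628 = 628
    Σ(formed) = 3421 kJ
  ΔH_I = 3264 − 3421 = −157 kJ
Reaction II:
  Bonds broken (reactants):
    C–H: 6 × 406 = 2436
    C–O: 2 × 350 = 700
    O=O: 3 × 511 = 1533
    Σ(broken) = 4669 kJ
  Bonds formed (products):
    C=O: 4 × 768 = 3072
    O–H: 6 × 475 = 2850
    Σ(formed) = 5922 kJ
  ΔH_II = 4669 − 5922 = −1253 kJ
ΔH_I − ΔH_II = +1096 kJ, so reaction II has the more negative ΔH; |ΔH_I − ΔH_II| = 1096 kJ.

Reaction II, by 1096 kJ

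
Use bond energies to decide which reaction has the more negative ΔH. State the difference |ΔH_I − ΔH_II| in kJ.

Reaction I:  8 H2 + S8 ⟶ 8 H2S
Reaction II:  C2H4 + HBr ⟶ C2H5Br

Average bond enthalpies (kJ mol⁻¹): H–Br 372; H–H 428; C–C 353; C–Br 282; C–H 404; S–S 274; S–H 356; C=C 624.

Reaction I, by 37 kJ

Reaction I:
  Bonds broken (reactants):
    H–H: 8 × 428 = 3424
    S–S: 8 × 274 = 2192
    Σ(broken) = 5616 kJ
  Bonds formed (products):
    S–H: 16 × 356 = 5696
    Σ(formed) = 5696 kJ
  ΔH_I = 5616 − 5696 = −80 kJ
Reaction II:
  Bonds broken (reactants):
    C–H: 4 × 404 = 1616
    C=C: 1 × 624 = 624
    H–Br: 1 × 372 = 372
    Σ(broken) = 2612 kJ
  Bonds formed (products):
    C–Br: 1 × 282 = 282
    C–C: 1 × 353 = 353
    C–H: 5 × 404 = 2020
    Σ(formed) = 2655 kJ
  ΔH_II = 2612 − 2655 = −43 kJ
ΔH_I − ΔH_II = −37 kJ, so reaction I has the more negative ΔH; |ΔH_I − ΔH_II| = 37 kJ.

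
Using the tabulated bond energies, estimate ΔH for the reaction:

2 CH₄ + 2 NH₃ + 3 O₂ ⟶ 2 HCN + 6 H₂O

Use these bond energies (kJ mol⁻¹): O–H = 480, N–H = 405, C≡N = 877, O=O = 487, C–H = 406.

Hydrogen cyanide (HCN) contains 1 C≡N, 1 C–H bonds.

ΔH ≈ −1187 kJ

Bonds broken (reactants):
  C–H: 8 × 406 = 3248
  N–H: 6 × 405 = 2430
  O=O: 3 × 487 = 1461
  Σ(broken) = 7139 kJ
Bonds formed (products):
  C≡N: 2 × 877 = 1754
  C–H: 2 × 406 = 812
  O–H: 12 × 480 = 5760
  Σ(formed) = 8326 kJ
ΔH = Σ(broken) − Σ(formed) = 7139 − 8326 = −1187 kJ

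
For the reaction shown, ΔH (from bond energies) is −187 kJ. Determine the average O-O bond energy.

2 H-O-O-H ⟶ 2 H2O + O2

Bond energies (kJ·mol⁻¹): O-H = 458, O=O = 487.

Let D be the O-O bond energy.
Σ(broken) = 4×458 + 2×D = 1832 + 2D
Σ(formed) = 4×458 + 1×487 = 2319
ΔH = Σ(broken) − Σ(formed) = (1832 + 2D) − (2319) = −487 + 2D
Setting this equal to −187 kJ gives 2D = 300, so D = 150 kJ/mol.

D(O-O) ≈ 150 kJ/mol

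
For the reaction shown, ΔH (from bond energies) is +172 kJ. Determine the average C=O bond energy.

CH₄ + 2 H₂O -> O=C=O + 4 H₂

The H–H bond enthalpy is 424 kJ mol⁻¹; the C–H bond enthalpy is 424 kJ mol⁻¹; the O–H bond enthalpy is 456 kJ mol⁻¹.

D(C=O) ≈ 826 kJ/mol

Let D be the C=O bond energy.
Σ(broken) = 4×424 + 4×456 = 3520
Σ(formed) = 2×D + 4×424 = 1696 + 2D
ΔH = Σ(broken) − Σ(formed) = (3520) − (1696 + 2D) = +1824 − 2D
Setting this equal to +172 kJ gives 2D = 1652, so D = 826 kJ/mol.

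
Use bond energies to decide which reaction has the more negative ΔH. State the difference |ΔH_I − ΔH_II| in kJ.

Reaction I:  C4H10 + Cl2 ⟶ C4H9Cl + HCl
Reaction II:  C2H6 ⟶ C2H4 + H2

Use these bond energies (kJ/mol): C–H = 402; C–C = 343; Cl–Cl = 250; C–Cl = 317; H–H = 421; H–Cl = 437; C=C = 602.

Reaction I:
  Bonds broken (reactants):
    C–C: 3 × 343 = 1029
    C–H: 10 × 402 = 4020
    Cl–Cl: 1 × 250 = 250
    Σ(broken) = 5299 kJ
  Bonds formed (products):
    C–C: 3 × 343 = 1029
    C–Cl: 1 × 317 = 317
    C–H: 9 × 402 = 3618
    H–Cl: 1 × 437 = 437
    Σ(formed) = 5401 kJ
  ΔH_I = 5299 − 5401 = −102 kJ
Reaction II:
  Bonds broken (reactants):
    C–C: 1 × 343 = 343
    C–H: 6 × 402 = 2412
    Σ(broken) = 2755 kJ
  Bonds formed (products):
    C–H: 4 × 402 = 1608
    C=C: 1 × 602 = 602
    H–H: 1 × 421 = 421
    Σ(formed) = 2631 kJ
  ΔH_II = 2755 − 2631 = +124 kJ
ΔH_I − ΔH_II = −226 kJ, so reaction I has the more negative ΔH; |ΔH_I − ΔH_II| = 226 kJ.

Reaction I, by 226 kJ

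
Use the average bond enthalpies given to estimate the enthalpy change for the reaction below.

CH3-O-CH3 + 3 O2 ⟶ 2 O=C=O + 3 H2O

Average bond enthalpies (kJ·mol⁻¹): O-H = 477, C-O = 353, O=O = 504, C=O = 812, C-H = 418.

ΔH ≈ −1384 kJ

Bonds broken (reactants):
  C-H: 6 × 418 = 2508
  C-O: 2 × 353 = 706
  O=O: 3 × 504 = 1512
  Σ(broken) = 4726 kJ
Bonds formed (products):
  C=O: 4 × 812 = 3248
  O-H: 6 × 477 = 2862
  Σ(formed) = 6110 kJ
ΔH = Σ(broken) − Σ(formed) = 4726 − 6110 = −1384 kJ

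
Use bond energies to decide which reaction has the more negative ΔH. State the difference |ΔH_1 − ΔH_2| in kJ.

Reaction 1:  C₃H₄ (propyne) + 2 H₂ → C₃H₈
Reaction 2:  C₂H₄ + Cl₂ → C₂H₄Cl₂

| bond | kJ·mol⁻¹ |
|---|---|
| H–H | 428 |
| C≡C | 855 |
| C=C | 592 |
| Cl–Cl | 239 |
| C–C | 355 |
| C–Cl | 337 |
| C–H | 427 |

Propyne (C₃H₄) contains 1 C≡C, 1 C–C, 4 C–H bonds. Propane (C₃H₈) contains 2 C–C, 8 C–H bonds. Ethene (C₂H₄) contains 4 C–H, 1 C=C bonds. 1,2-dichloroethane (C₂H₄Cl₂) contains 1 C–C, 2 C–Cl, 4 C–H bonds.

Reaction 1:
  Bonds broken (reactants):
    C≡C: 1 × 855 = 855
    C–C: 1 × 355 = 355
    C–H: 4 × 427 = 1708
    H–H: 2 × 428 = 856
    Σ(broken) = 3774 kJ
  Bonds formed (products):
    C–C: 2 × 355 = 710
    C–H: 8 × 427 = 3416
    Σ(formed) = 4126 kJ
  ΔH_1 = 3774 − 4126 = −352 kJ
Reaction 2:
  Bonds broken (reactants):
    C–H: 4 × 427 = 1708
    C=C: 1 × 592 = 592
    Cl–Cl: 1 × 239 = 239
    Σ(broken) = 2539 kJ
  Bonds formed (products):
    C–C: 1 × 355 = 355
    C–Cl: 2 × 337 = 674
    C–H: 4 × 427 = 1708
    Σ(formed) = 2737 kJ
  ΔH_2 = 2539 − 2737 = −198 kJ
ΔH_1 − ΔH_2 = −154 kJ, so reaction 1 has the more negative ΔH; |ΔH_1 − ΔH_2| = 154 kJ.

Reaction 1, by 154 kJ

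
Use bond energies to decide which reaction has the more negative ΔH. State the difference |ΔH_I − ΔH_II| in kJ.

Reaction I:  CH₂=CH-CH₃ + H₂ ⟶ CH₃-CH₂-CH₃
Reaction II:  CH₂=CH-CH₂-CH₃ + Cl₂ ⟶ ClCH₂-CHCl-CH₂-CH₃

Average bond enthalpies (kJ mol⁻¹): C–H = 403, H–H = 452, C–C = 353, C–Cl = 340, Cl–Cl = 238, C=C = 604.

Reaction II, by 88 kJ

Reaction I:
  Bonds broken (reactants):
    C–C: 1 × 353 = 353
    C–H: 6 × 403 = 2418
    C=C: 1 × 604 = 604
    H–H: 1 × 452 = 452
    Σ(broken) = 3827 kJ
  Bonds formed (products):
    C–C: 2 × 353 = 706
    C–H: 8 × 403 = 3224
    Σ(formed) = 3930 kJ
  ΔH_I = 3827 − 3930 = −103 kJ
Reaction II:
  Bonds broken (reactants):
    C–C: 2 × 353 = 706
    C–H: 8 × 403 = 3224
    C=C: 1 × 604 = 604
    Cl–Cl: 1 × 238 = 238
    Σ(broken) = 4772 kJ
  Bonds formed (products):
    C–C: 3 × 353 = 1059
    C–Cl: 2 × 340 = 680
    C–H: 8 × 403 = 3224
    Σ(formed) = 4963 kJ
  ΔH_II = 4772 − 4963 = −191 kJ
ΔH_I − ΔH_II = +88 kJ, so reaction II has the more negative ΔH; |ΔH_I − ΔH_II| = 88 kJ.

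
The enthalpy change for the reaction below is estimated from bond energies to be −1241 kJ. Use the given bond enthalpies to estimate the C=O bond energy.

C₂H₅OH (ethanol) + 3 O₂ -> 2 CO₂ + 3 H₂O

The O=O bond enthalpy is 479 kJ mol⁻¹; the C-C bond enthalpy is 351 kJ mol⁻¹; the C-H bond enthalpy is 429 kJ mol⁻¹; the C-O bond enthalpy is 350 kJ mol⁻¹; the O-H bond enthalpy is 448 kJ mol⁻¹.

D(C=O) ≈ 821 kJ/mol

Let D be the C=O bond energy.
Σ(broken) = 1×351 + 5×429 + 1×350 + 1×448 + 3×479 = 4731
Σ(formed) = 4×D + 6×448 = 2688 + 4D
ΔH = Σ(broken) − Σ(formed) = (4731) − (2688 + 4D) = +2043 − 4D
Setting this equal to −1241 kJ gives 4D = 3284, so D = 821 kJ/mol.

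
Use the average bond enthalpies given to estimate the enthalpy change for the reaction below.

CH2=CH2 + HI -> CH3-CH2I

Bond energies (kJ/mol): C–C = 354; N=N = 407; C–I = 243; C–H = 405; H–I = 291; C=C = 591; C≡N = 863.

Bonds broken (reactants):
  C–H: 4 × 405 = 1620
  C=C: 1 × 591 = 591
  H–I: 1 × 291 = 291
  Σ(broken) = 2502 kJ
Bonds formed (products):
  C–C: 1 × 354 = 354
  C–H: 5 × 405 = 2025
  C–I: 1 × 243 = 243
  Σ(formed) = 2622 kJ
ΔH = Σ(broken) − Σ(formed) = 2502 − 2622 = −120 kJ

ΔH ≈ −120 kJ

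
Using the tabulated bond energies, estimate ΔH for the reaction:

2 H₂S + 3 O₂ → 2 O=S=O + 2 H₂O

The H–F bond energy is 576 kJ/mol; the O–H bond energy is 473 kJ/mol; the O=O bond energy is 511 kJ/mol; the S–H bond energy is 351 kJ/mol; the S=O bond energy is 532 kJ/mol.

ΔH ≈ −1083 kJ

Bonds broken (reactants):
  O=O: 3 × 511 = 1533
  S–H: 4 × 351 = 1404
  Σ(broken) = 2937 kJ
Bonds formed (products):
  O–H: 4 × 473 = 1892
  S=O: 4 × 532 = 2128
  Σ(formed) = 4020 kJ
ΔH = Σ(broken) − Σ(formed) = 2937 − 4020 = −1083 kJ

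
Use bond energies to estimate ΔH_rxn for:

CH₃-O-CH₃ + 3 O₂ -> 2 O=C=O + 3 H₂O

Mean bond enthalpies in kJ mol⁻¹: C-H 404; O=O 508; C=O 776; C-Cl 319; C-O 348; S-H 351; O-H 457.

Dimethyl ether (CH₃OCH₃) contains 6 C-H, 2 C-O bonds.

Bonds broken (reactants):
  C-H: 6 × 404 = 2424
  C-O: 2 × 348 = 696
  O=O: 3 × 508 = 1524
  Σ(broken) = 4644 kJ
Bonds formed (products):
  C=O: 4 × 776 = 3104
  O-H: 6 × 457 = 2742
  Σ(formed) = 5846 kJ
ΔH = Σ(broken) − Σ(formed) = 4644 − 5846 = −1202 kJ

ΔH ≈ −1202 kJ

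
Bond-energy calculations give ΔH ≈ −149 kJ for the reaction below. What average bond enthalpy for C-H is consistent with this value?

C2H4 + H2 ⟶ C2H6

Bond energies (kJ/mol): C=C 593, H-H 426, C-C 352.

D(C-H) ≈ 408 kJ/mol

Let D be the C-H bond energy.
Σ(broken) = 4×D + 1×593 + 1×426 = 1019 + 4D
Σ(formed) = 1×352 + 6×D = 352 + 6D
ΔH = Σ(broken) − Σ(formed) = (1019 + 4D) − (352 + 6D) = +667 − 2D
Setting this equal to −149 kJ gives 2D = 816, so D = 408 kJ/mol.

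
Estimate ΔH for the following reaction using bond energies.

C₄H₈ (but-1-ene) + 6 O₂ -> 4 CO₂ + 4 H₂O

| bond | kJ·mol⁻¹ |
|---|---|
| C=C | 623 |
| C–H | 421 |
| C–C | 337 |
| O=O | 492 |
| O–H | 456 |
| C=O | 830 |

Bonds broken (reactants):
  C–C: 2 × 337 = 674
  C–H: 8 × 421 = 3368
  C=C: 1 × 623 = 623
  O=O: 6 × 492 = 2952
  Σ(broken) = 7617 kJ
Bonds formed (products):
  C=O: 8 × 830 = 6640
  O–H: 8 × 456 = 3648
  Σ(formed) = 10288 kJ
ΔH = Σ(broken) − Σ(formed) = 7617 − 10288 = −2671 kJ

ΔH ≈ −2671 kJ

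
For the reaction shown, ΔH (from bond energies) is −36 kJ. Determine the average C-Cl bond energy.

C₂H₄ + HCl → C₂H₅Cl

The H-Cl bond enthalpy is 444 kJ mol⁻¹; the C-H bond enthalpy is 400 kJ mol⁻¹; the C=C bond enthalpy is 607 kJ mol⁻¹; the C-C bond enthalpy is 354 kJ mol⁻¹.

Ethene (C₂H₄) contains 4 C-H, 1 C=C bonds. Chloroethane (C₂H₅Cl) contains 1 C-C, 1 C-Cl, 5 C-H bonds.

Let D be the C-Cl bond energy.
Σ(broken) = 4×400 + 1×607 + 1×444 = 2651
Σ(formed) = 1×354 + 1×D + 5×400 = 2354 + D
ΔH = Σ(broken) − Σ(formed) = (2651) − (2354 + D) = +297 − D
Setting this equal to −36 kJ gives D = 333 kJ/mol.

D(C-Cl) ≈ 333 kJ/mol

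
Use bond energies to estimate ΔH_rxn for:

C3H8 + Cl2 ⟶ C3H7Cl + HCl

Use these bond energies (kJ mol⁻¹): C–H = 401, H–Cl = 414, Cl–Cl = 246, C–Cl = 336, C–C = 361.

ΔH ≈ −103 kJ

Bonds broken (reactants):
  C–C: 2 × 361 = 722
  C–H: 8 × 401 = 3208
  Cl–Cl: 1 × 246 = 246
  Σ(broken) = 4176 kJ
Bonds formed (products):
  C–C: 2 × 361 = 722
  C–Cl: 1 × 336 = 336
  C–H: 7 × 401 = 2807
  H–Cl: 1 × 414 = 414
  Σ(formed) = 4279 kJ
ΔH = Σ(broken) − Σ(formed) = 4176 − 4279 = −103 kJ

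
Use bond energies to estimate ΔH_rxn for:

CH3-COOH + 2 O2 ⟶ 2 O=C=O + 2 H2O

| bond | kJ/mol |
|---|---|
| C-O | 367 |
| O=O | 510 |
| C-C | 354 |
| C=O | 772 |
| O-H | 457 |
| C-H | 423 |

Bonds broken (reactants):
  C-C: 1 × 354 = 354
  C-H: 3 × 423 = 1269
  C-O: 1 × 367 = 367
  C=O: 1 × 772 = 772
  O-H: 1 × 457 = 457
  O=O: 2 × 510 = 1020
  Σ(broken) = 4239 kJ
Bonds formed (products):
  C=O: 4 × 772 = 3088
  O-H: 4 × 457 = 1828
  Σ(formed) = 4916 kJ
ΔH = Σ(broken) − Σ(formed) = 4239 − 4916 = −677 kJ

ΔH ≈ −677 kJ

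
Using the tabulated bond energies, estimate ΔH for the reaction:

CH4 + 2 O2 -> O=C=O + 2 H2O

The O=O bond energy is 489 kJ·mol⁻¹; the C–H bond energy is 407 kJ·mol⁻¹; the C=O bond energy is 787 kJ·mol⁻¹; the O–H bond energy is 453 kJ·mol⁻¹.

ΔH ≈ −780 kJ

Bonds broken (reactants):
  C–H: 4 × 407 = 1628
  O=O: 2 × 489 = 978
  Σ(broken) = 2606 kJ
Bonds formed (products):
  C=O: 2 × 787 = 1574
  O–H: 4 × 453 = 1812
  Σ(formed) = 3386 kJ
ΔH = Σ(broken) − Σ(formed) = 2606 − 3386 = −780 kJ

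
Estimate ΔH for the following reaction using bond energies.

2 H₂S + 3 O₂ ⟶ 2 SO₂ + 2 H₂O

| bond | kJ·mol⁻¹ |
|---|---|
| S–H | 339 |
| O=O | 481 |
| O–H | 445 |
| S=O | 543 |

ΔH ≈ −1153 kJ

Bonds broken (reactants):
  O=O: 3 × 481 = 1443
  S–H: 4 × 339 = 1356
  Σ(broken) = 2799 kJ
Bonds formed (products):
  O–H: 4 × 445 = 1780
  S=O: 4 × 543 = 2172
  Σ(formed) = 3952 kJ
ΔH = Σ(broken) − Σ(formed) = 2799 − 3952 = −1153 kJ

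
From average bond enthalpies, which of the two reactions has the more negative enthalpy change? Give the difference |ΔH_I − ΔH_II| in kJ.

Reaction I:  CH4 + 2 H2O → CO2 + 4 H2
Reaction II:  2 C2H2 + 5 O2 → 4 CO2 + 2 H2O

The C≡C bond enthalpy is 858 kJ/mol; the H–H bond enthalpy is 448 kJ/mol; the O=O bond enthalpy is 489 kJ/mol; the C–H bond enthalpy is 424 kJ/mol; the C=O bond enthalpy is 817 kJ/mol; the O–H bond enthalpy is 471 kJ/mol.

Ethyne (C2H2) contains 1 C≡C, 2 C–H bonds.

Reaction II, by 2717 kJ

Reaction I:
  Bonds broken (reactants):
    C–H: 4 × 424 = 1696
    O–H: 4 × 471 = 1884
    Σ(broken) = 3580 kJ
  Bonds formed (products):
    C=O: 2 × 817 = 1634
    H–H: 4 × 448 = 1792
    Σ(formed) = 3426 kJ
  ΔH_I = 3580 − 3426 = +154 kJ
Reaction II:
  Bonds broken (reactants):
    C≡C: 2 × 858 = 1716
    C–H: 4 × 424 = 1696
    O=O: 5 × 489 = 2445
    Σ(broken) = 5857 kJ
  Bonds formed (products):
    C=O: 8 × 817 = 6536
    O–H: 4 × 471 = 1884
    Σ(formed) = 8420 kJ
  ΔH_II = 5857 − 8420 = −2563 kJ
ΔH_I − ΔH_II = +2717 kJ, so reaction II has the more negative ΔH; |ΔH_I − ΔH_II| = 2717 kJ.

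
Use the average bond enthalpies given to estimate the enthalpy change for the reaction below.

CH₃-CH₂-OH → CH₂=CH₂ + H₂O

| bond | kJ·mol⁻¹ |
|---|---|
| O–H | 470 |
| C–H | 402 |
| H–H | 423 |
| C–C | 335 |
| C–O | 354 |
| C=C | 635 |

ΔH ≈ −14 kJ

Bonds broken (reactants):
  C–C: 1 × 335 = 335
  C–H: 5 × 402 = 2010
  C–O: 1 × 354 = 354
  O–H: 1 × 470 = 470
  Σ(broken) = 3169 kJ
Bonds formed (products):
  C–H: 4 × 402 = 1608
  C=C: 1 × 635 = 635
  O–H: 2 × 470 = 940
  Σ(formed) = 3183 kJ
ΔH = Σ(broken) − Σ(formed) = 3169 − 3183 = −14 kJ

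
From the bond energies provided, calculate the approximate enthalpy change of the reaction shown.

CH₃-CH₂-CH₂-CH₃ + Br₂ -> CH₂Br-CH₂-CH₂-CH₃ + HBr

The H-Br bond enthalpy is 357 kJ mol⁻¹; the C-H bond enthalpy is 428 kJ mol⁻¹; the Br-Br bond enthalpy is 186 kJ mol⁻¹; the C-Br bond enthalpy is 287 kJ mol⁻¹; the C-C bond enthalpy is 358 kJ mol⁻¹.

ΔH ≈ −30 kJ

Bonds broken (reactants):
  Br-Br: 1 × 186 = 186
  C-C: 3 × 358 = 1074
  C-H: 10 × 428 = 4280
  Σ(broken) = 5540 kJ
Bonds formed (products):
  C-Br: 1 × 287 = 287
  C-C: 3 × 358 = 1074
  C-H: 9 × 428 = 3852
  H-Br: 1 × 357 = 357
  Σ(formed) = 5570 kJ
ΔH = Σ(broken) − Σ(formed) = 5540 − 5570 = −30 kJ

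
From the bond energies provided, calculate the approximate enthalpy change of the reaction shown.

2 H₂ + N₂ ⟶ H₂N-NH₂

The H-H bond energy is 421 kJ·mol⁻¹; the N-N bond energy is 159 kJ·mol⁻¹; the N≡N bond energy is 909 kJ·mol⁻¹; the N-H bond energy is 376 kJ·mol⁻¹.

Bonds broken (reactants):
  H-H: 2 × 421 = 842
  N≡N: 1 × 909 = 909
  Σ(broken) = 1751 kJ
Bonds formed (products):
  N-H: 4 × 376 = 1504
  N-N: 1 × 159 = 159
  Σ(formed) = 1663 kJ
ΔH = Σ(broken) − Σ(formed) = 1751 − 1663 = +88 kJ

ΔH ≈ +88 kJ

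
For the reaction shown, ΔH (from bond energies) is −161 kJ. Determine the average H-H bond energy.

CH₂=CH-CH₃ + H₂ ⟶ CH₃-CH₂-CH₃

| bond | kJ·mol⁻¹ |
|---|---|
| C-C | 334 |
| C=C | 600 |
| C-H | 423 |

D(H-H) ≈ 419 kJ/mol

Let D be the H-H bond energy.
Σ(broken) = 1×334 + 6×423 + 1×600 + 1×D = 3472 + D
Σ(formed) = 2×334 + 8×423 = 4052
ΔH = Σ(broken) − Σ(formed) = (3472 + D) − (4052) = −580 + D
Setting this equal to −161 kJ gives D = 419 kJ/mol.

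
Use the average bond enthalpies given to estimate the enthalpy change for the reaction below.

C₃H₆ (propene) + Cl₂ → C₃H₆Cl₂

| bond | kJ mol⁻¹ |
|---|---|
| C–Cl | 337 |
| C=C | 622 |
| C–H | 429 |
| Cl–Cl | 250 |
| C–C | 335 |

Bonds broken (reactants):
  C–C: 1 × 335 = 335
  C–H: 6 × 429 = 2574
  C=C: 1 × 622 = 622
  Cl–Cl: 1 × 250 = 250
  Σ(broken) = 3781 kJ
Bonds formed (products):
  C–C: 2 × 335 = 670
  C–Cl: 2 × 337 = 674
  C–H: 6 × 429 = 2574
  Σ(formed) = 3918 kJ
ΔH = Σ(broken) − Σ(formed) = 3781 − 3918 = −137 kJ

ΔH ≈ −137 kJ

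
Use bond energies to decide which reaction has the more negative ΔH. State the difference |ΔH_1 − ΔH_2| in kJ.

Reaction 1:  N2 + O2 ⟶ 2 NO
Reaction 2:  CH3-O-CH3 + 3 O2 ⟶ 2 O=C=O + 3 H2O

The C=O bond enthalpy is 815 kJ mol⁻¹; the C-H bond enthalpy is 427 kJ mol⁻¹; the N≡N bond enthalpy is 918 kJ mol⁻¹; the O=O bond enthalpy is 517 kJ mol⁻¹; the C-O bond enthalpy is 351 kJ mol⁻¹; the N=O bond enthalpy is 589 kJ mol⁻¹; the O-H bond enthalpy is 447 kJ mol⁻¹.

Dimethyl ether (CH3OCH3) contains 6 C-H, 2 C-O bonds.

Reaction 2, by 1384 kJ

Reaction 1:
  Bonds broken (reactants):
    N≡N: 1 × 918 = 918
    O=O: 1 × 517 = 517
    Σ(broken) = 1435 kJ
  Bonds formed (products):
    N=O: 2 × 589 = 1178
    Σ(formed) = 1178 kJ
  ΔH_1 = 1435 − 1178 = +257 kJ
Reaction 2:
  Bonds broken (reactants):
    C-H: 6 × 427 = 2562
    C-O: 2 × 351 = 702
    O=O: 3 × 517 = 1551
    Σ(broken) = 4815 kJ
  Bonds formed (products):
    C=O: 4 × 815 = 3260
    O-H: 6 × 447 = 2682
    Σ(formed) = 5942 kJ
  ΔH_2 = 4815 − 5942 = −1127 kJ
ΔH_1 − ΔH_2 = +1384 kJ, so reaction 2 has the more negative ΔH; |ΔH_1 − ΔH_2| = 1384 kJ.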